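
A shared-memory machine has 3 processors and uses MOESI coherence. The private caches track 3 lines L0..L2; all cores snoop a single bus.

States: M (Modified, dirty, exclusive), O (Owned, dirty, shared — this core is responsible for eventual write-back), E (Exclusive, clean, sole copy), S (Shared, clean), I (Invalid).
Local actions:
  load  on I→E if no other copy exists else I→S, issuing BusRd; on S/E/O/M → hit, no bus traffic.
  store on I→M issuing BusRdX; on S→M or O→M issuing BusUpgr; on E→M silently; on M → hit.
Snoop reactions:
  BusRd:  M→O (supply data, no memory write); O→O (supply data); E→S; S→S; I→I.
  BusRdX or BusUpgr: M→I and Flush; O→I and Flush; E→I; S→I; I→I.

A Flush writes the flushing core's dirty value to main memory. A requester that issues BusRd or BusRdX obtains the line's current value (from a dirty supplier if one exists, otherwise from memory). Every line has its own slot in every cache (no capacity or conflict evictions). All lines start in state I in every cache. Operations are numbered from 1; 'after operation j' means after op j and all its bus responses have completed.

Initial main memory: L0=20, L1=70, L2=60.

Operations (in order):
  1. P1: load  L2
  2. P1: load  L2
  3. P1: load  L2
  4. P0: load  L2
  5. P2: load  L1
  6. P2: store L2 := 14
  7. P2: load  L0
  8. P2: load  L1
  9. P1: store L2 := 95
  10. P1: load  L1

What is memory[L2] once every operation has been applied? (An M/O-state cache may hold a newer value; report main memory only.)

  op1 P1: load  L2 → I/E/I on L2; bus BusRd; mem=60
  op2 P1: load  L2 → I/E/I on L2; bus (none); mem=60
  op3 P1: load  L2 → I/E/I on L2; bus (none); mem=60
  op4 P0: load  L2 → S/S/I on L2; bus BusRd; mem=60
  op5 P2: load  L1 → I/I/E on L1; bus BusRd; mem=70
  op6 P2: store L2 := 14 → I/I/M on L2; bus BusRdX; mem=60
  op7 P2: load  L0 → I/I/E on L0; bus BusRd; mem=20
  op8 P2: load  L1 → I/I/E on L1; bus (none); mem=70
  op9 P1: store L2 := 95 → I/M/I on L2; bus BusRdX Flush; mem=14
  op10 P1: load  L1 → I/S/S on L1; bus BusRd; mem=70

memory[L2] = 14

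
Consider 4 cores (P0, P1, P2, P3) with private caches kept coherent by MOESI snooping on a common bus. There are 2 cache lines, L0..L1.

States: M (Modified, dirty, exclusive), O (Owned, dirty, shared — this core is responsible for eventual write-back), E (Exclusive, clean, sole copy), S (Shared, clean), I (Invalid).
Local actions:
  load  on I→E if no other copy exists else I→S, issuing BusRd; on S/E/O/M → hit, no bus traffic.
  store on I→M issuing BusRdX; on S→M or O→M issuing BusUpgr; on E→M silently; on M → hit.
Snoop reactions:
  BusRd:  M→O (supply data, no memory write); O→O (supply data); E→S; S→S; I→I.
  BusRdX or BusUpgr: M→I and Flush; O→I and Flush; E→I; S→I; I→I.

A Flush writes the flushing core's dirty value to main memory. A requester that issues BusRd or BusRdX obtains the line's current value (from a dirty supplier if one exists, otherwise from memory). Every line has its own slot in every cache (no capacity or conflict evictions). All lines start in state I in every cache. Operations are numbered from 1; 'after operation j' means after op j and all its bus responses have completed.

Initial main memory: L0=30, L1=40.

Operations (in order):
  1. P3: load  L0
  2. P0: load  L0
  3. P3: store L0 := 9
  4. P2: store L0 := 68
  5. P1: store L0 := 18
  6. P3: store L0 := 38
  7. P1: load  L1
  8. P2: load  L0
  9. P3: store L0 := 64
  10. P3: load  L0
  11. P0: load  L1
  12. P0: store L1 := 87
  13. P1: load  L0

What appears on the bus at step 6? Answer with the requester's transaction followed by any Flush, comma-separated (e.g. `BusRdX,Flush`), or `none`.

  op1 P3: load  L0 → I/I/I/E on L0; bus BusRd; mem=30
  op2 P0: load  L0 → S/I/I/S on L0; bus BusRd; mem=30
  op3 P3: store L0 := 9 → I/I/I/M on L0; bus BusUpgr; mem=30
  op4 P2: store L0 := 68 → I/I/M/I on L0; bus BusRdX Flush; mem=9
  op5 P1: store L0 := 18 → I/M/I/I on L0; bus BusRdX Flush; mem=68
  op6 P3: store L0 := 38 → I/I/I/M on L0; bus BusRdX Flush; mem=18
  op7 P1: load  L1 → I/E/I/I on L1; bus BusRd; mem=40
  op8 P2: load  L0 → I/I/S/O on L0; bus BusRd; mem=18
  op9 P3: store L0 := 64 → I/I/I/M on L0; bus BusUpgr; mem=18
  op10 P3: load  L0 → I/I/I/M on L0; bus (none); mem=18
  op11 P0: load  L1 → S/S/I/I on L1; bus BusRd; mem=40
  op12 P0: store L1 := 87 → M/I/I/I on L1; bus BusUpgr; mem=40
  op13 P1: load  L0 → I/S/I/O on L0; bus BusRd; mem=18

bus = BusRdX,Flush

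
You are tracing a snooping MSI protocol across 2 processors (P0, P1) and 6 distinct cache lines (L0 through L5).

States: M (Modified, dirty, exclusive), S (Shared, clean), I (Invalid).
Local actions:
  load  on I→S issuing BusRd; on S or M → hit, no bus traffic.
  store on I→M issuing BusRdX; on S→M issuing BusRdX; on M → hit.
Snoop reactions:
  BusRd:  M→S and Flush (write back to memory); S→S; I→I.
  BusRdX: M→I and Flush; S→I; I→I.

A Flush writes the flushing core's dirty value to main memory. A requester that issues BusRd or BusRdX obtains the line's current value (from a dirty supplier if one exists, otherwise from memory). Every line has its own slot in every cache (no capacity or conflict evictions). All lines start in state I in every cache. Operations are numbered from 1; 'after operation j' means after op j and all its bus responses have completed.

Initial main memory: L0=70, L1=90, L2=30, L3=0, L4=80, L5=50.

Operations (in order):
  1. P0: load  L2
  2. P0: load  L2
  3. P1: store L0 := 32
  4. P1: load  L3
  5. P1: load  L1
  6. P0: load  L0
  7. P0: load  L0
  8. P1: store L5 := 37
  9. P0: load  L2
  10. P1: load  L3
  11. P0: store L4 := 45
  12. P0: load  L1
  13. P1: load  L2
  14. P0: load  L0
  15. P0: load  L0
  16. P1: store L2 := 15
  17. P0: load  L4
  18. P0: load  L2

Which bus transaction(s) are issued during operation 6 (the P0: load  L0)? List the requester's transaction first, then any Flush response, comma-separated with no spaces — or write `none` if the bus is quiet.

bus = BusRd,Flush

step 1: P0: load  L2  ⟶  SI  (L2)  txn=BusRd  M[L2]=30
step 2: P0: load  L2  ⟶  SI  (L2)  txn=∅  M[L2]=30
step 3: P1: store L0 := 32  ⟶  IM  (L0)  txn=BusRdX  M[L0]=70
step 4: P1: load  L3  ⟶  IS  (L3)  txn=BusRd  M[L3]=0
step 5: P1: load  L1  ⟶  IS  (L1)  txn=BusRd  M[L1]=90
step 6: P0: load  L0  ⟶  SS  (L0)  txn=BusRd+Flush  M[L0]=32
step 7: P0: load  L0  ⟶  SS  (L0)  txn=∅  M[L0]=32
step 8: P1: store L5 := 37  ⟶  IM  (L5)  txn=BusRdX  M[L5]=50
step 9: P0: load  L2  ⟶  SI  (L2)  txn=∅  M[L2]=30
step 10: P1: load  L3  ⟶  IS  (L3)  txn=∅  M[L3]=0
step 11: P0: store L4 := 45  ⟶  MI  (L4)  txn=BusRdX  M[L4]=80
step 12: P0: load  L1  ⟶  SS  (L1)  txn=BusRd  M[L1]=90
step 13: P1: load  L2  ⟶  SS  (L2)  txn=BusRd  M[L2]=30
step 14: P0: load  L0  ⟶  SS  (L0)  txn=∅  M[L0]=32
step 15: P0: load  L0  ⟶  SS  (L0)  txn=∅  M[L0]=32
step 16: P1: store L2 := 15  ⟶  IM  (L2)  txn=BusRdX  M[L2]=30
step 17: P0: load  L4  ⟶  MI  (L4)  txn=∅  M[L4]=80
step 18: P0: load  L2  ⟶  SS  (L2)  txn=BusRd+Flush  M[L2]=15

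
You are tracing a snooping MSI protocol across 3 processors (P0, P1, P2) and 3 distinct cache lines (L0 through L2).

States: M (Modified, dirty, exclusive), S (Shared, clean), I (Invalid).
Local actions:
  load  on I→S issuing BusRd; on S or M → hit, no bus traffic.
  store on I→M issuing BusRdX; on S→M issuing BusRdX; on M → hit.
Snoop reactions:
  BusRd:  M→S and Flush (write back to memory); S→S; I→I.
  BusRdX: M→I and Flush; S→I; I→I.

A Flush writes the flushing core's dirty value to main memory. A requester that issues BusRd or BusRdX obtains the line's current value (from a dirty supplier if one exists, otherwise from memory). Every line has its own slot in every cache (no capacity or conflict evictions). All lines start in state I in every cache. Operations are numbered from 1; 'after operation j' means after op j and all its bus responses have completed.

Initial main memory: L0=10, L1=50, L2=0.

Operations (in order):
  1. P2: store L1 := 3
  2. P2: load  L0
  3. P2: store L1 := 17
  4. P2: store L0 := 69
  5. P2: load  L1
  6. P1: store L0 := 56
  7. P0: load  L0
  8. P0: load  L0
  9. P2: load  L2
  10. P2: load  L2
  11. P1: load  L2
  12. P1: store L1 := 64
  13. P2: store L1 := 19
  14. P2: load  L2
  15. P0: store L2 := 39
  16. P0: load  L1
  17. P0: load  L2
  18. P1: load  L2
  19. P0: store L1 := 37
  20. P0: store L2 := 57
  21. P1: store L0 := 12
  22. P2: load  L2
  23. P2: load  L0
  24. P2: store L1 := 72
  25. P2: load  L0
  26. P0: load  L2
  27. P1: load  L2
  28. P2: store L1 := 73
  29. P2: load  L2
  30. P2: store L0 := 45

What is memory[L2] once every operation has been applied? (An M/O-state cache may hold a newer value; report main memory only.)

1. P2: store L1 := 3  bus=[BusRdX]  L1: P0=I P1=I P2=M  mem[L1]=50
2. P2: load  L0  bus=[BusRd]  L0: P0=I P1=I P2=S  mem[L0]=10
3. P2: store L1 := 17  bus=[-]  L1: P0=I P1=I P2=M  mem[L1]=50
4. P2: store L0 := 69  bus=[BusRdX]  L0: P0=I P1=I P2=M  mem[L0]=10
5. P2: load  L1  bus=[-]  L1: P0=I P1=I P2=M  mem[L1]=50
6. P1: store L0 := 56  bus=[BusRdX,Flush]  L0: P0=I P1=M P2=I  mem[L0]=69
7. P0: load  L0  bus=[BusRd,Flush]  L0: P0=S P1=S P2=I  mem[L0]=56
8. P0: load  L0  bus=[-]  L0: P0=S P1=S P2=I  mem[L0]=56
9. P2: load  L2  bus=[BusRd]  L2: P0=I P1=I P2=S  mem[L2]=0
10. P2: load  L2  bus=[-]  L2: P0=I P1=I P2=S  mem[L2]=0
11. P1: load  L2  bus=[BusRd]  L2: P0=I P1=S P2=S  mem[L2]=0
12. P1: store L1 := 64  bus=[BusRdX,Flush]  L1: P0=I P1=M P2=I  mem[L1]=17
13. P2: store L1 := 19  bus=[BusRdX,Flush]  L1: P0=I P1=I P2=M  mem[L1]=64
14. P2: load  L2  bus=[-]  L2: P0=I P1=S P2=S  mem[L2]=0
15. P0: store L2 := 39  bus=[BusRdX]  L2: P0=M P1=I P2=I  mem[L2]=0
16. P0: load  L1  bus=[BusRd,Flush]  L1: P0=S P1=I P2=S  mem[L1]=19
17. P0: load  L2  bus=[-]  L2: P0=M P1=I P2=I  mem[L2]=0
18. P1: load  L2  bus=[BusRd,Flush]  L2: P0=S P1=S P2=I  mem[L2]=39
19. P0: store L1 := 37  bus=[BusRdX]  L1: P0=M P1=I P2=I  mem[L1]=19
20. P0: store L2 := 57  bus=[BusRdX]  L2: P0=M P1=I P2=I  mem[L2]=39
21. P1: store L0 := 12  bus=[BusRdX]  L0: P0=I P1=M P2=I  mem[L0]=56
22. P2: load  L2  bus=[BusRd,Flush]  L2: P0=S P1=I P2=S  mem[L2]=57
23. P2: load  L0  bus=[BusRd,Flush]  L0: P0=I P1=S P2=S  mem[L0]=12
24. P2: store L1 := 72  bus=[BusRdX,Flush]  L1: P0=I P1=I P2=M  mem[L1]=37
25. P2: load  L0  bus=[-]  L0: P0=I P1=S P2=S  mem[L0]=12
26. P0: load  L2  bus=[-]  L2: P0=S P1=I P2=S  mem[L2]=57
27. P1: load  L2  bus=[BusRd]  L2: P0=S P1=S P2=S  mem[L2]=57
28. P2: store L1 := 73  bus=[-]  L1: P0=I P1=I P2=M  mem[L1]=37
29. P2: load  L2  bus=[-]  L2: P0=S P1=S P2=S  mem[L2]=57
30. P2: store L0 := 45  bus=[BusRdX]  L0: P0=I P1=I P2=M  mem[L0]=12

memory[L2] = 57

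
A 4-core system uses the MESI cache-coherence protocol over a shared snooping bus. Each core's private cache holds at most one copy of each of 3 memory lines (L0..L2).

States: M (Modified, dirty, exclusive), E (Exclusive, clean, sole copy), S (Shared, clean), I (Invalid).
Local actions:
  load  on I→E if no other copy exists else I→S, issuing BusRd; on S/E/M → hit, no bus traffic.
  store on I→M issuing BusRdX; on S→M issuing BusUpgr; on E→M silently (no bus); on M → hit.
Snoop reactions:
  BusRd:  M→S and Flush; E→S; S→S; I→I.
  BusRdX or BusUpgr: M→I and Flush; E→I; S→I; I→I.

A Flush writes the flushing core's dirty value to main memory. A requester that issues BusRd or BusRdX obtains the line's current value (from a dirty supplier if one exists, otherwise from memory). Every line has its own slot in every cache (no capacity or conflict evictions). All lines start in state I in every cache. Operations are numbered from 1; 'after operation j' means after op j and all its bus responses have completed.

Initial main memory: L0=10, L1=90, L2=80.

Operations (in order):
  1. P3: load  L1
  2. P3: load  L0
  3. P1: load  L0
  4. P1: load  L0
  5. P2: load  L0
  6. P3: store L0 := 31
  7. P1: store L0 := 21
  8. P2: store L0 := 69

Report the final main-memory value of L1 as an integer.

memory[L1] = 90

step 1: P3: load  L1  ⟶  IIIE  (L1)  txn=BusRd  M[L1]=90
step 2: P3: load  L0  ⟶  IIIE  (L0)  txn=BusRd  M[L0]=10
step 3: P1: load  L0  ⟶  ISIS  (L0)  txn=BusRd  M[L0]=10
step 4: P1: load  L0  ⟶  ISIS  (L0)  txn=∅  M[L0]=10
step 5: P2: load  L0  ⟶  ISSS  (L0)  txn=BusRd  M[L0]=10
step 6: P3: store L0 := 31  ⟶  IIIM  (L0)  txn=BusUpgr  M[L0]=10
step 7: P1: store L0 := 21  ⟶  IMII  (L0)  txn=BusRdX+Flush  M[L0]=31
step 8: P2: store L0 := 69  ⟶  IIMI  (L0)  txn=BusRdX+Flush  M[L0]=21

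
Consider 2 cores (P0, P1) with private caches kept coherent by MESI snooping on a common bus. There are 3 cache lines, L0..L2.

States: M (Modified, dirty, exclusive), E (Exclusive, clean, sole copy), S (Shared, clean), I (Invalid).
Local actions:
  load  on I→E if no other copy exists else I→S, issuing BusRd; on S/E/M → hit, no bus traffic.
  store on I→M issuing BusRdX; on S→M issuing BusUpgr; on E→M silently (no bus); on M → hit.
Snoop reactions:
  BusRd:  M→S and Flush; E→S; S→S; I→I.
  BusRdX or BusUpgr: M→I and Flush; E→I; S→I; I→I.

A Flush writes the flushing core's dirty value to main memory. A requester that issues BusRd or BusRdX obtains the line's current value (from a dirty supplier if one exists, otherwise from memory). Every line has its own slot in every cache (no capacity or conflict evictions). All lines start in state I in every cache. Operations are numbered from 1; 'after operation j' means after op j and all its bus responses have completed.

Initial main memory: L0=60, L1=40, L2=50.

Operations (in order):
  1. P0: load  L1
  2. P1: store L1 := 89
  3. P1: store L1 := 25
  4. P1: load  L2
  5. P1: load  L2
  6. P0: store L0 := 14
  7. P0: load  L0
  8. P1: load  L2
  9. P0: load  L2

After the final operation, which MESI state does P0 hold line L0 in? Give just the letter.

  op1 P0: load  L1 → E/I on L1; bus BusRd; mem=40
  op2 P1: store L1 := 89 → I/M on L1; bus BusRdX; mem=40
  op3 P1: store L1 := 25 → I/M on L1; bus (none); mem=40
  op4 P1: load  L2 → I/E on L2; bus BusRd; mem=50
  op5 P1: load  L2 → I/E on L2; bus (none); mem=50
  op6 P0: store L0 := 14 → M/I on L0; bus BusRdX; mem=60
  op7 P0: load  L0 → M/I on L0; bus (none); mem=60
  op8 P1: load  L2 → I/E on L2; bus (none); mem=50
  op9 P0: load  L2 → S/S on L2; bus BusRd; mem=50

state = M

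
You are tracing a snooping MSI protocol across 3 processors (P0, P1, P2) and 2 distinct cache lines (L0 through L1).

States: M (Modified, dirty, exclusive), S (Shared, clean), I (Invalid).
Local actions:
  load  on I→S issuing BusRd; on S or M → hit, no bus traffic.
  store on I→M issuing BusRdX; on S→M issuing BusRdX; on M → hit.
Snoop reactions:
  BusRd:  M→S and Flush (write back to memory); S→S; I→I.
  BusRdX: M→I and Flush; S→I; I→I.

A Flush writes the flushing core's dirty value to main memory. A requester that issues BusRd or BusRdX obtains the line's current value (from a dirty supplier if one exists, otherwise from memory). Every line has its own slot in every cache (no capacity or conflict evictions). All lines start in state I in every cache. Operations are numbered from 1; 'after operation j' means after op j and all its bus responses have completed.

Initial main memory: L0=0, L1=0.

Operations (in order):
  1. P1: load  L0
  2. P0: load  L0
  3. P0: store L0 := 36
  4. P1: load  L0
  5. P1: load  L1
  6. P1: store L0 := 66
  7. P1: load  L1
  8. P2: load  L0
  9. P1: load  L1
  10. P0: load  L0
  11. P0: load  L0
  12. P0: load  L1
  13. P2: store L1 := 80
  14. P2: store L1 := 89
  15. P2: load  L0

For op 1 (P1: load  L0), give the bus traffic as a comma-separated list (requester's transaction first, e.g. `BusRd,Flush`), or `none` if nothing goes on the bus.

1. P1: load  L0  bus=[BusRd]  L0: P0=I P1=S P2=I  mem[L0]=0
2. P0: load  L0  bus=[BusRd]  L0: P0=S P1=S P2=I  mem[L0]=0
3. P0: store L0 := 36  bus=[BusRdX]  L0: P0=M P1=I P2=I  mem[L0]=0
4. P1: load  L0  bus=[BusRd,Flush]  L0: P0=S P1=S P2=I  mem[L0]=36
5. P1: load  L1  bus=[BusRd]  L1: P0=I P1=S P2=I  mem[L1]=0
6. P1: store L0 := 66  bus=[BusRdX]  L0: P0=I P1=M P2=I  mem[L0]=36
7. P1: load  L1  bus=[-]  L1: P0=I P1=S P2=I  mem[L1]=0
8. P2: load  L0  bus=[BusRd,Flush]  L0: P0=I P1=S P2=S  mem[L0]=66
9. P1: load  L1  bus=[-]  L1: P0=I P1=S P2=I  mem[L1]=0
10. P0: load  L0  bus=[BusRd]  L0: P0=S P1=S P2=S  mem[L0]=66
11. P0: load  L0  bus=[-]  L0: P0=S P1=S P2=S  mem[L0]=66
12. P0: load  L1  bus=[BusRd]  L1: P0=S P1=S P2=I  mem[L1]=0
13. P2: store L1 := 80  bus=[BusRdX]  L1: P0=I P1=I P2=M  mem[L1]=0
14. P2: store L1 := 89  bus=[-]  L1: P0=I P1=I P2=M  mem[L1]=0
15. P2: load  L0  bus=[-]  L0: P0=S P1=S P2=S  mem[L0]=66

bus = BusRd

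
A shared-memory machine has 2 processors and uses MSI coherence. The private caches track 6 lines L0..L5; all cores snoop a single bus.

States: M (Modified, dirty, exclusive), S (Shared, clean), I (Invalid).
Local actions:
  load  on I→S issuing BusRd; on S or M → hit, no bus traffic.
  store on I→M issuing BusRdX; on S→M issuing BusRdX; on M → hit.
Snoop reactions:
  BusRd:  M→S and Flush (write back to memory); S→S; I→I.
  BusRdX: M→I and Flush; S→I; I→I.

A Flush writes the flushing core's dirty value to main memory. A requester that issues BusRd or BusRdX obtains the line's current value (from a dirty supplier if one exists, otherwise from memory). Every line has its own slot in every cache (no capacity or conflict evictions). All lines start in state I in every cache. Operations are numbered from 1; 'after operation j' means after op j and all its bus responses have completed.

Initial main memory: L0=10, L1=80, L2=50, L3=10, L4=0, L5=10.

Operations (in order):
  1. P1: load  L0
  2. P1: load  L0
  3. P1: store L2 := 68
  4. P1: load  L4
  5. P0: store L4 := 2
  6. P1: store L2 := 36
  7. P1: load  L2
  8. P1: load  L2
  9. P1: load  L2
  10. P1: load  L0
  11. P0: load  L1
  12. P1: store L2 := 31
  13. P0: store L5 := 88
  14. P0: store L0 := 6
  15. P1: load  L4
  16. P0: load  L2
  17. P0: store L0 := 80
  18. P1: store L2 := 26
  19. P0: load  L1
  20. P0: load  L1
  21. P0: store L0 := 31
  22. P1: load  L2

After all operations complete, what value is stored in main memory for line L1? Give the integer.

memory[L1] = 80

  op1 P1: load  L0 → I/S on L0; bus BusRd; mem=10
  op2 P1: load  L0 → I/S on L0; bus (none); mem=10
  op3 P1: store L2 := 68 → I/M on L2; bus BusRdX; mem=50
  op4 P1: load  L4 → I/S on L4; bus BusRd; mem=0
  op5 P0: store L4 := 2 → M/I on L4; bus BusRdX; mem=0
  op6 P1: store L2 := 36 → I/M on L2; bus (none); mem=50
  op7 P1: load  L2 → I/M on L2; bus (none); mem=50
  op8 P1: load  L2 → I/M on L2; bus (none); mem=50
  op9 P1: load  L2 → I/M on L2; bus (none); mem=50
  op10 P1: load  L0 → I/S on L0; bus (none); mem=10
  op11 P0: load  L1 → S/I on L1; bus BusRd; mem=80
  op12 P1: store L2 := 31 → I/M on L2; bus (none); mem=50
  op13 P0: store L5 := 88 → M/I on L5; bus BusRdX; mem=10
  op14 P0: store L0 := 6 → M/I on L0; bus BusRdX; mem=10
  op15 P1: load  L4 → S/S on L4; bus BusRd Flush; mem=2
  op16 P0: load  L2 → S/S on L2; bus BusRd Flush; mem=31
  op17 P0: store L0 := 80 → M/I on L0; bus (none); mem=10
  op18 P1: store L2 := 26 → I/M on L2; bus BusRdX; mem=31
  op19 P0: load  L1 → S/I on L1; bus (none); mem=80
  op20 P0: load  L1 → S/I on L1; bus (none); mem=80
  op21 P0: store L0 := 31 → M/I on L0; bus (none); mem=10
  op22 P1: load  L2 → I/M on L2; bus (none); mem=31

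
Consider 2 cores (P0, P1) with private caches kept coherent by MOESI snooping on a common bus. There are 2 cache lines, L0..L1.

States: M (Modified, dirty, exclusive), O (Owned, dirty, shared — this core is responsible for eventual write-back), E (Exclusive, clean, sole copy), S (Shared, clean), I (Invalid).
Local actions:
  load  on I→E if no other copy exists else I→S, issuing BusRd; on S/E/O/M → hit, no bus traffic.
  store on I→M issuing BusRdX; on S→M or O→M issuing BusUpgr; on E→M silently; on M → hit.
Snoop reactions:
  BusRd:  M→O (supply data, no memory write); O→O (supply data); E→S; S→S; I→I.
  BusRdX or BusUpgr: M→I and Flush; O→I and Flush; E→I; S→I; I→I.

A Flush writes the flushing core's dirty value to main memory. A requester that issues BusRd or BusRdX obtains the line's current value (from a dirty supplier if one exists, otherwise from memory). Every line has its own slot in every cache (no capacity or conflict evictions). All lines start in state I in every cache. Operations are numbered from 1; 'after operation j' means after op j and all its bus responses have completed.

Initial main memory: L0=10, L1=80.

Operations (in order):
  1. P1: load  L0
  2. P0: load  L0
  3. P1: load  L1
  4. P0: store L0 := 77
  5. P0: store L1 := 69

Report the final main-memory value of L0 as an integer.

memory[L0] = 10

  op1 P1: load  L0 → I/E on L0; bus BusRd; mem=10
  op2 P0: load  L0 → S/S on L0; bus BusRd; mem=10
  op3 P1: load  L1 → I/E on L1; bus BusRd; mem=80
  op4 P0: store L0 := 77 → M/I on L0; bus BusUpgr; mem=10
  op5 P0: store L1 := 69 → M/I on L1; bus BusRdX; mem=80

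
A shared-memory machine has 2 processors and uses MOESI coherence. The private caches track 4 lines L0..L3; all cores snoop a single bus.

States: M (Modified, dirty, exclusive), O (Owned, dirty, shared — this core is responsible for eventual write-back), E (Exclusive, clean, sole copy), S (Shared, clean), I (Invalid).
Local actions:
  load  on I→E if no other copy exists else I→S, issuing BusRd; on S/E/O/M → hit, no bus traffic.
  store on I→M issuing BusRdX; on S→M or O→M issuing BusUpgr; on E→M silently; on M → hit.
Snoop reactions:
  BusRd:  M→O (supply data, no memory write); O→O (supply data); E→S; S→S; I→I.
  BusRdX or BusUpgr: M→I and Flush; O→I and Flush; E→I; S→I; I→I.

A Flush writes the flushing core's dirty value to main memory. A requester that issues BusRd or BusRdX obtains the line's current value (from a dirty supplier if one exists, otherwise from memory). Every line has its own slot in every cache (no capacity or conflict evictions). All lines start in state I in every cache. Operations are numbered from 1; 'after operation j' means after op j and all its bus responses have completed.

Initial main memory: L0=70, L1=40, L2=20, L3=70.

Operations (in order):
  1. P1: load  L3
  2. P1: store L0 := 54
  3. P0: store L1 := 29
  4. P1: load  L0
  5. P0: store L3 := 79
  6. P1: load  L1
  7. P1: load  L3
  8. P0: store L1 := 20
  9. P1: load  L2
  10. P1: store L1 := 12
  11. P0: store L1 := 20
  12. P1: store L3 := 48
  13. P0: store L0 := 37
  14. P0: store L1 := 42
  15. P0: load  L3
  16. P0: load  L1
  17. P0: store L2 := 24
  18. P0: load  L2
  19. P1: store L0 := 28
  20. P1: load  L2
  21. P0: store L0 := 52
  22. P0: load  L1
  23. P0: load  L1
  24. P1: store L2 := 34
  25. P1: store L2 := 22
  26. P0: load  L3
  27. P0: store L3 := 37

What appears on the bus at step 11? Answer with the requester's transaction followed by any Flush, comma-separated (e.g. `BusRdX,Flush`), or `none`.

bus = BusRdX,Flush

1. P1: load  L3  bus=[BusRd]  L3: P0=I P1=E  mem[L3]=70
2. P1: store L0 := 54  bus=[BusRdX]  L0: P0=I P1=M  mem[L0]=70
3. P0: store L1 := 29  bus=[BusRdX]  L1: P0=M P1=I  mem[L1]=40
4. P1: load  L0  bus=[-]  L0: P0=I P1=M  mem[L0]=70
5. P0: store L3 := 79  bus=[BusRdX]  L3: P0=M P1=I  mem[L3]=70
6. P1: load  L1  bus=[BusRd]  L1: P0=O P1=S  mem[L1]=40
7. P1: load  L3  bus=[BusRd]  L3: P0=O P1=S  mem[L3]=70
8. P0: store L1 := 20  bus=[BusUpgr]  L1: P0=M P1=I  mem[L1]=40
9. P1: load  L2  bus=[BusRd]  L2: P0=I P1=E  mem[L2]=20
10. P1: store L1 := 12  bus=[BusRdX,Flush]  L1: P0=I P1=M  mem[L1]=20
11. P0: store L1 := 20  bus=[BusRdX,Flush]  L1: P0=M P1=I  mem[L1]=12
12. P1: store L3 := 48  bus=[BusUpgr,Flush]  L3: P0=I P1=M  mem[L3]=79
13. P0: store L0 := 37  bus=[BusRdX,Flush]  L0: P0=M P1=I  mem[L0]=54
14. P0: store L1 := 42  bus=[-]  L1: P0=M P1=I  mem[L1]=12
15. P0: load  L3  bus=[BusRd]  L3: P0=S P1=O  mem[L3]=79
16. P0: load  L1  bus=[-]  L1: P0=M P1=I  mem[L1]=12
17. P0: store L2 := 24  bus=[BusRdX]  L2: P0=M P1=I  mem[L2]=20
18. P0: load  L2  bus=[-]  L2: P0=M P1=I  mem[L2]=20
19. P1: store L0 := 28  bus=[BusRdX,Flush]  L0: P0=I P1=M  mem[L0]=37
20. P1: load  L2  bus=[BusRd]  L2: P0=O P1=S  mem[L2]=20
21. P0: store L0 := 52  bus=[BusRdX,Flush]  L0: P0=M P1=I  mem[L0]=28
22. P0: load  L1  bus=[-]  L1: P0=M P1=I  mem[L1]=12
23. P0: load  L1  bus=[-]  L1: P0=M P1=I  mem[L1]=12
24. P1: store L2 := 34  bus=[BusUpgr,Flush]  L2: P0=I P1=M  mem[L2]=24
25. P1: store L2 := 22  bus=[-]  L2: P0=I P1=M  mem[L2]=24
26. P0: load  L3  bus=[-]  L3: P0=S P1=O  mem[L3]=79
27. P0: store L3 := 37  bus=[BusUpgr,Flush]  L3: P0=M P1=I  mem[L3]=48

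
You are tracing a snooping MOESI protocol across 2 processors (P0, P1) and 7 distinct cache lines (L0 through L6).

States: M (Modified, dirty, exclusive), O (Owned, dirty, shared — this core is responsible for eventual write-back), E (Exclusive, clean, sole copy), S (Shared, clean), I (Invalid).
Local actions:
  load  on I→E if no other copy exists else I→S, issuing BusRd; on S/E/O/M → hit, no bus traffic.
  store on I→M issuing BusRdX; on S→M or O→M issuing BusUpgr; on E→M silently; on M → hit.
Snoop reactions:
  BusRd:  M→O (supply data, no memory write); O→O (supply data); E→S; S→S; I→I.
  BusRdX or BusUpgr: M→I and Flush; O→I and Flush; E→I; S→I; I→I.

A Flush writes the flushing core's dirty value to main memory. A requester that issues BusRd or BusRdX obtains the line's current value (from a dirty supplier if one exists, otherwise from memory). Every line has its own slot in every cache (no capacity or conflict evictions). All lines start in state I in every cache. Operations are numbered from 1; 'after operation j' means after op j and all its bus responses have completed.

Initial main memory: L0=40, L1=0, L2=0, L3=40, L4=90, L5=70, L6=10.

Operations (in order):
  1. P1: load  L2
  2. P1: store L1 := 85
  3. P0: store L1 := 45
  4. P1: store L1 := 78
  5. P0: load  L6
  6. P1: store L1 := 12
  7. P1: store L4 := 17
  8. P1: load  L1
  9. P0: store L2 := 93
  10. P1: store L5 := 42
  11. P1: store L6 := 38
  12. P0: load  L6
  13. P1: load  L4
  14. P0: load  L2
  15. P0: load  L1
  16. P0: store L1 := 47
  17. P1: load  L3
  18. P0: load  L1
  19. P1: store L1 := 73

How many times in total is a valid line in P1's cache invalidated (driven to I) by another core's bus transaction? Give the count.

[1] P1: load  L2 | P0:I, P1:E(0) | bus: BusRd
[2] P1: store L1 := 85 | P0:I, P1:M(85) | bus: BusRdX
[3] P0: store L1 := 45 | P0:M(45), P1:I | bus: BusRdX,Flush
[4] P1: store L1 := 78 | P0:I, P1:M(78) | bus: BusRdX,Flush
[5] P0: load  L6 | P0:E(10), P1:I | bus: BusRd
[6] P1: store L1 := 12 | P0:I, P1:M(12) | bus: none
[7] P1: store L4 := 17 | P0:I, P1:M(17) | bus: BusRdX
[8] P1: load  L1 | P0:I, P1:M(12) | bus: none
[9] P0: store L2 := 93 | P0:M(93), P1:I | bus: BusRdX
[10] P1: store L5 := 42 | P0:I, P1:M(42) | bus: BusRdX
[11] P1: store L6 := 38 | P0:I, P1:M(38) | bus: BusRdX
[12] P0: load  L6 | P0:S(38), P1:O(38) | bus: BusRd
[13] P1: load  L4 | P0:I, P1:M(17) | bus: none
[14] P0: load  L2 | P0:M(93), P1:I | bus: none
[15] P0: load  L1 | P0:S(12), P1:O(12) | bus: BusRd
[16] P0: store L1 := 47 | P0:M(47), P1:I | bus: BusUpgr,Flush
[17] P1: load  L3 | P0:I, P1:E(40) | bus: BusRd
[18] P0: load  L1 | P0:M(47), P1:I | bus: none
[19] P1: store L1 := 73 | P0:I, P1:M(73) | bus: BusRdX,Flush

invalidations = 3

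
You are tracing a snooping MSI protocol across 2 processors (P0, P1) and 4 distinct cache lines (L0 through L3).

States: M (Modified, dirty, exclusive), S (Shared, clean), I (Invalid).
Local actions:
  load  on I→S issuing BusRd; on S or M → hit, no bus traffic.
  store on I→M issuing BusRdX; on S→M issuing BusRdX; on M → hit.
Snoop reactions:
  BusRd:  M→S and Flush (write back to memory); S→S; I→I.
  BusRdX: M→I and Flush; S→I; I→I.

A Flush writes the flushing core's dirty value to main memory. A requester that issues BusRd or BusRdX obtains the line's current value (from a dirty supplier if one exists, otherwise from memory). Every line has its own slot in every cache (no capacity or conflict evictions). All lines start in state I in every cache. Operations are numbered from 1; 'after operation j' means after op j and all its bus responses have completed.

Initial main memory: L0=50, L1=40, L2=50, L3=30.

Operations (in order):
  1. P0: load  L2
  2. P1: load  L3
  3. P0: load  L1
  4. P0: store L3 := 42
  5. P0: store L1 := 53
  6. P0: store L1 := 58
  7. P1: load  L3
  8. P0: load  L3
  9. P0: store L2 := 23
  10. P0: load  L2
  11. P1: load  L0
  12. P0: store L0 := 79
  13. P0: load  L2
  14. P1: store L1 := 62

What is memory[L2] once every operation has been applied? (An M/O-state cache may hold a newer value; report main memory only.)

[1] P0: load  L2 | P0:S(50), P1:I | bus: BusRd
[2] P1: load  L3 | P0:I, P1:S(30) | bus: BusRd
[3] P0: load  L1 | P0:S(40), P1:I | bus: BusRd
[4] P0: store L3 := 42 | P0:M(42), P1:I | bus: BusRdX
[5] P0: store L1 := 53 | P0:M(53), P1:I | bus: BusRdX
[6] P0: store L1 := 58 | P0:M(58), P1:I | bus: none
[7] P1: load  L3 | P0:S(42), P1:S(42) | bus: BusRd,Flush
[8] P0: load  L3 | P0:S(42), P1:S(42) | bus: none
[9] P0: store L2 := 23 | P0:M(23), P1:I | bus: BusRdX
[10] P0: load  L2 | P0:M(23), P1:I | bus: none
[11] P1: load  L0 | P0:I, P1:S(50) | bus: BusRd
[12] P0: store L0 := 79 | P0:M(79), P1:I | bus: BusRdX
[13] P0: load  L2 | P0:M(23), P1:I | bus: none
[14] P1: store L1 := 62 | P0:I, P1:M(62) | bus: BusRdX,Flush

memory[L2] = 50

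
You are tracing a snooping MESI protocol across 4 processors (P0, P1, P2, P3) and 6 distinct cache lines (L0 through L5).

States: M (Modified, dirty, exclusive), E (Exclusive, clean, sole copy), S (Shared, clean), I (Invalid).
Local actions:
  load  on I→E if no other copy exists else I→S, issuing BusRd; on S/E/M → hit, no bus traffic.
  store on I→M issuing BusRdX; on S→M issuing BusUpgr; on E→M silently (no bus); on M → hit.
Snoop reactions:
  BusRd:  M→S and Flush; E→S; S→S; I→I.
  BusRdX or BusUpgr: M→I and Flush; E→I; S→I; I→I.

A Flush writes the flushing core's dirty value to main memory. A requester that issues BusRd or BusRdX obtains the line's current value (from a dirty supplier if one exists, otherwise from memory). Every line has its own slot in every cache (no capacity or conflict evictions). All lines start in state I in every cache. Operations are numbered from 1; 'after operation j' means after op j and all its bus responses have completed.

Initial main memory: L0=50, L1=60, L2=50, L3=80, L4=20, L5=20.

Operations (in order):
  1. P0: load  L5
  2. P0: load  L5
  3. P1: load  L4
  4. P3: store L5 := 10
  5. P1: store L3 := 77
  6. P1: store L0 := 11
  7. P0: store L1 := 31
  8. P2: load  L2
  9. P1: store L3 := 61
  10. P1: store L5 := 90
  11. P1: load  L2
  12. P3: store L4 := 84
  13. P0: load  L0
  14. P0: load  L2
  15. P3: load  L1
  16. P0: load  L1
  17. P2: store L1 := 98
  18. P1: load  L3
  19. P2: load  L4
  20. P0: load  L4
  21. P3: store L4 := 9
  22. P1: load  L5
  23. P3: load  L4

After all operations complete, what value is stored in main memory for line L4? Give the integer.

memory[L4] = 84

step 1: P0: load  L5  ⟶  EIII  (L5)  txn=BusRd  M[L5]=20
step 2: P0: load  L5  ⟶  EIII  (L5)  txn=∅  M[L5]=20
step 3: P1: load  L4  ⟶  IEII  (L4)  txn=BusRd  M[L4]=20
step 4: P3: store L5 := 10  ⟶  IIIM  (L5)  txn=BusRdX  M[L5]=20
step 5: P1: store L3 := 77  ⟶  IMII  (L3)  txn=BusRdX  M[L3]=80
step 6: P1: store L0 := 11  ⟶  IMII  (L0)  txn=BusRdX  M[L0]=50
step 7: P0: store L1 := 31  ⟶  MIII  (L1)  txn=BusRdX  M[L1]=60
step 8: P2: load  L2  ⟶  IIEI  (L2)  txn=BusRd  M[L2]=50
step 9: P1: store L3 := 61  ⟶  IMII  (L3)  txn=∅  M[L3]=80
step 10: P1: store L5 := 90  ⟶  IMII  (L5)  txn=BusRdX+Flush  M[L5]=10
step 11: P1: load  L2  ⟶  ISSI  (L2)  txn=BusRd  M[L2]=50
step 12: P3: store L4 := 84  ⟶  IIIM  (L4)  txn=BusRdX  M[L4]=20
step 13: P0: load  L0  ⟶  SSII  (L0)  txn=BusRd+Flush  M[L0]=11
step 14: P0: load  L2  ⟶  SSSI  (L2)  txn=BusRd  M[L2]=50
step 15: P3: load  L1  ⟶  SIIS  (L1)  txn=BusRd+Flush  M[L1]=31
step 16: P0: load  L1  ⟶  SIIS  (L1)  txn=∅  M[L1]=31
step 17: P2: store L1 := 98  ⟶  IIMI  (L1)  txn=BusRdX  M[L1]=31
step 18: P1: load  L3  ⟶  IMII  (L3)  txn=∅  M[L3]=80
step 19: P2: load  L4  ⟶  IISS  (L4)  txn=BusRd+Flush  M[L4]=84
step 20: P0: load  L4  ⟶  SISS  (L4)  txn=BusRd  M[L4]=84
step 21: P3: store L4 := 9  ⟶  IIIM  (L4)  txn=BusUpgr  M[L4]=84
step 22: P1: load  L5  ⟶  IMII  (L5)  txn=∅  M[L5]=10
step 23: P3: load  L4  ⟶  IIIM  (L4)  txn=∅  M[L4]=84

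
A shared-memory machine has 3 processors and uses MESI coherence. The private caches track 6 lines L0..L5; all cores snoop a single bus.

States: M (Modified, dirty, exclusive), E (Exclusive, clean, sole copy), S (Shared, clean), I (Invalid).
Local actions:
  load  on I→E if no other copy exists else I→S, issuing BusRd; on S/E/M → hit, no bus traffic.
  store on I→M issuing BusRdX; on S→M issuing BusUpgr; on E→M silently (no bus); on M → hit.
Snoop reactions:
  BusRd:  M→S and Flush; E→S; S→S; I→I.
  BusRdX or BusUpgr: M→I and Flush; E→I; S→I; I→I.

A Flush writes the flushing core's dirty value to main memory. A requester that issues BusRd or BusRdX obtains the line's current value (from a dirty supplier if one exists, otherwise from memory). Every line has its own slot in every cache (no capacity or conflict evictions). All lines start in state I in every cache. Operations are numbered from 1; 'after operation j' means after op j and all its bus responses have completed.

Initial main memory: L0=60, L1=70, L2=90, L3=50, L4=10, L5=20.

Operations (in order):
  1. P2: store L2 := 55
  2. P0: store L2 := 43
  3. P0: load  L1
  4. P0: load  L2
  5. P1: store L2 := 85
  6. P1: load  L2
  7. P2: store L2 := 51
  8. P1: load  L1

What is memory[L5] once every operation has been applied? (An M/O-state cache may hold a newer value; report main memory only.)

memory[L5] = 20

[1] P2: store L2 := 55 | P0:I, P1:I, P2:M(55) | bus: BusRdX
[2] P0: store L2 := 43 | P0:M(43), P1:I, P2:I | bus: BusRdX,Flush
[3] P0: load  L1 | P0:E(70), P1:I, P2:I | bus: BusRd
[4] P0: load  L2 | P0:M(43), P1:I, P2:I | bus: none
[5] P1: store L2 := 85 | P0:I, P1:M(85), P2:I | bus: BusRdX,Flush
[6] P1: load  L2 | P0:I, P1:M(85), P2:I | bus: none
[7] P2: store L2 := 51 | P0:I, P1:I, P2:M(51) | bus: BusRdX,Flush
[8] P1: load  L1 | P0:S(70), P1:S(70), P2:I | bus: BusRd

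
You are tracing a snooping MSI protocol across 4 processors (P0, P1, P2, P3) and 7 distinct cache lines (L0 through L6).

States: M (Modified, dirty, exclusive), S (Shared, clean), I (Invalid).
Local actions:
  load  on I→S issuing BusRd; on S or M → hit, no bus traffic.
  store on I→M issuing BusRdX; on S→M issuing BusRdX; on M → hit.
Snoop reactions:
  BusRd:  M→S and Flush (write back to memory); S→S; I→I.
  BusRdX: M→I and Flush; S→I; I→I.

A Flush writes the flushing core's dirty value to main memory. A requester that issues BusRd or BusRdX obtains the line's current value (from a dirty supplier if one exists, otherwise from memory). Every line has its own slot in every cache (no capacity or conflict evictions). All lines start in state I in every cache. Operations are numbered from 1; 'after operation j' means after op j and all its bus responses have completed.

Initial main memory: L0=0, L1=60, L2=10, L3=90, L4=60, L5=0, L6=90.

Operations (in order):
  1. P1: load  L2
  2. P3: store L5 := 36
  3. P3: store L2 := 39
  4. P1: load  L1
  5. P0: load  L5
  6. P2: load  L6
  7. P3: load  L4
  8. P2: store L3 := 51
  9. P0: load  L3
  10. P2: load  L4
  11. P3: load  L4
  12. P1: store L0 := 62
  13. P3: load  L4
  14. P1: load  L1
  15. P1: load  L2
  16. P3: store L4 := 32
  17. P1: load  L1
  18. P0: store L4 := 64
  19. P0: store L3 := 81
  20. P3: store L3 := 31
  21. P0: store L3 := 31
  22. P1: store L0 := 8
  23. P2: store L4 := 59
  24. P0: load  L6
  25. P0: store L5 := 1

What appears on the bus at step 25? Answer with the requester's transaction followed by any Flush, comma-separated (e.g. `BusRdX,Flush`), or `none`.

bus = BusRdX

step 1: P1: load  L2  ⟶  ISII  (L2)  txn=BusRd  M[L2]=10
step 2: P3: store L5 := 36  ⟶  IIIM  (L5)  txn=BusRdX  M[L5]=0
step 3: P3: store L2 := 39  ⟶  IIIM  (L2)  txn=BusRdX  M[L2]=10
step 4: P1: load  L1  ⟶  ISII  (L1)  txn=BusRd  M[L1]=60
step 5: P0: load  L5  ⟶  SIIS  (L5)  txn=BusRd+Flush  M[L5]=36
step 6: P2: load  L6  ⟶  IISI  (L6)  txn=BusRd  M[L6]=90
step 7: P3: load  L4  ⟶  IIIS  (L4)  txn=BusRd  M[L4]=60
step 8: P2: store L3 := 51  ⟶  IIMI  (L3)  txn=BusRdX  M[L3]=90
step 9: P0: load  L3  ⟶  SISI  (L3)  txn=BusRd+Flush  M[L3]=51
step 10: P2: load  L4  ⟶  IISS  (L4)  txn=BusRd  M[L4]=60
step 11: P3: load  L4  ⟶  IISS  (L4)  txn=∅  M[L4]=60
step 12: P1: store L0 := 62  ⟶  IMII  (L0)  txn=BusRdX  M[L0]=0
step 13: P3: load  L4  ⟶  IISS  (L4)  txn=∅  M[L4]=60
step 14: P1: load  L1  ⟶  ISII  (L1)  txn=∅  M[L1]=60
step 15: P1: load  L2  ⟶  ISIS  (L2)  txn=BusRd+Flush  M[L2]=39
step 16: P3: store L4 := 32  ⟶  IIIM  (L4)  txn=BusRdX  M[L4]=60
step 17: P1: load  L1  ⟶  ISII  (L1)  txn=∅  M[L1]=60
step 18: P0: store L4 := 64  ⟶  MIII  (L4)  txn=BusRdX+Flush  M[L4]=32
step 19: P0: store L3 := 81  ⟶  MIII  (L3)  txn=BusRdX  M[L3]=51
step 20: P3: store L3 := 31  ⟶  IIIM  (L3)  txn=BusRdX+Flush  M[L3]=81
step 21: P0: store L3 := 31  ⟶  MIII  (L3)  txn=BusRdX+Flush  M[L3]=31
step 22: P1: store L0 := 8  ⟶  IMII  (L0)  txn=∅  M[L0]=0
step 23: P2: store L4 := 59  ⟶  IIMI  (L4)  txn=BusRdX+Flush  M[L4]=64
step 24: P0: load  L6  ⟶  SISI  (L6)  txn=BusRd  M[L6]=90
step 25: P0: store L5 := 1  ⟶  MIII  (L5)  txn=BusRdX  M[L5]=36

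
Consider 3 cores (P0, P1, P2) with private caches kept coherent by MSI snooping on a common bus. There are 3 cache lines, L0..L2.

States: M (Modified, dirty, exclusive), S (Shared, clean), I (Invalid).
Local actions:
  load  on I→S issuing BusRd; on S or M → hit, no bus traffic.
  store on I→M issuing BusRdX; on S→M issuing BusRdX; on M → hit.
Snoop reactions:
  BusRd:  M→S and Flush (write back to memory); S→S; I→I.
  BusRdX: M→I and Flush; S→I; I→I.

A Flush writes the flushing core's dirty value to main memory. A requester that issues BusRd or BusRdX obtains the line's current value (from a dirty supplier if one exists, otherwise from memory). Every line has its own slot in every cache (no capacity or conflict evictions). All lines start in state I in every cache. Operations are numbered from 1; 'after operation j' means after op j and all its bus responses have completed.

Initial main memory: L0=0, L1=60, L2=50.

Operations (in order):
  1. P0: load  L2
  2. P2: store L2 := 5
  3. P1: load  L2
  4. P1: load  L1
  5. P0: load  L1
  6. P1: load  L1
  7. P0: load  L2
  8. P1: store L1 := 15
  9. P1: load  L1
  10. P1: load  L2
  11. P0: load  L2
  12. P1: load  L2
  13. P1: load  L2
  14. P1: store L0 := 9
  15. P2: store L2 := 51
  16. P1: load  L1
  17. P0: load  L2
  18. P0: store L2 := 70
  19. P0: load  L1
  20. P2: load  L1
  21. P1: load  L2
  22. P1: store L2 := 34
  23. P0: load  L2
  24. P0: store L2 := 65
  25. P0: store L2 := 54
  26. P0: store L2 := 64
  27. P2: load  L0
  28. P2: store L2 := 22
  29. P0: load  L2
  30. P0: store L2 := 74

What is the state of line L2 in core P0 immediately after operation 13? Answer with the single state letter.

state = S

step 1: P0: load  L2  ⟶  SII  (L2)  txn=BusRd  M[L2]=50
step 2: P2: store L2 := 5  ⟶  IIM  (L2)  txn=BusRdX  M[L2]=50
step 3: P1: load  L2  ⟶  ISS  (L2)  txn=BusRd+Flush  M[L2]=5
step 4: P1: load  L1  ⟶  ISI  (L1)  txn=BusRd  M[L1]=60
step 5: P0: load  L1  ⟶  SSI  (L1)  txn=BusRd  M[L1]=60
step 6: P1: load  L1  ⟶  SSI  (L1)  txn=∅  M[L1]=60
step 7: P0: load  L2  ⟶  SSS  (L2)  txn=BusRd  M[L2]=5
step 8: P1: store L1 := 15  ⟶  IMI  (L1)  txn=BusRdX  M[L1]=60
step 9: P1: load  L1  ⟶  IMI  (L1)  txn=∅  M[L1]=60
step 10: P1: load  L2  ⟶  SSS  (L2)  txn=∅  M[L2]=5
step 11: P0: load  L2  ⟶  SSS  (L2)  txn=∅  M[L2]=5
step 12: P1: load  L2  ⟶  SSS  (L2)  txn=∅  M[L2]=5
step 13: P1: load  L2  ⟶  SSS  (L2)  txn=∅  M[L2]=5
step 14: P1: store L0 := 9  ⟶  IMI  (L0)  txn=BusRdX  M[L0]=0
step 15: P2: store L2 := 51  ⟶  IIM  (L2)  txn=BusRdX  M[L2]=5
step 16: P1: load  L1  ⟶  IMI  (L1)  txn=∅  M[L1]=60
step 17: P0: load  L2  ⟶  SIS  (L2)  txn=BusRd+Flush  M[L2]=51
step 18: P0: store L2 := 70  ⟶  MII  (L2)  txn=BusRdX  M[L2]=51
step 19: P0: load  L1  ⟶  SSI  (L1)  txn=BusRd+Flush  M[L1]=15
step 20: P2: load  L1  ⟶  SSS  (L1)  txn=BusRd  M[L1]=15
step 21: P1: load  L2  ⟶  SSI  (L2)  txn=BusRd+Flush  M[L2]=70
step 22: P1: store L2 := 34  ⟶  IMI  (L2)  txn=BusRdX  M[L2]=70
step 23: P0: load  L2  ⟶  SSI  (L2)  txn=BusRd+Flush  M[L2]=34
step 24: P0: store L2 := 65  ⟶  MII  (L2)  txn=BusRdX  M[L2]=34
step 25: P0: store L2 := 54  ⟶  MII  (L2)  txn=∅  M[L2]=34
step 26: P0: store L2 := 64  ⟶  MII  (L2)  txn=∅  M[L2]=34
step 27: P2: load  L0  ⟶  ISS  (L0)  txn=BusRd+Flush  M[L0]=9
step 28: P2: store L2 := 22  ⟶  IIM  (L2)  txn=BusRdX+Flush  M[L2]=64
step 29: P0: load  L2  ⟶  SIS  (L2)  txn=BusRd+Flush  M[L2]=22
step 30: P0: store L2 := 74  ⟶  MII  (L2)  txn=BusRdX  M[L2]=22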